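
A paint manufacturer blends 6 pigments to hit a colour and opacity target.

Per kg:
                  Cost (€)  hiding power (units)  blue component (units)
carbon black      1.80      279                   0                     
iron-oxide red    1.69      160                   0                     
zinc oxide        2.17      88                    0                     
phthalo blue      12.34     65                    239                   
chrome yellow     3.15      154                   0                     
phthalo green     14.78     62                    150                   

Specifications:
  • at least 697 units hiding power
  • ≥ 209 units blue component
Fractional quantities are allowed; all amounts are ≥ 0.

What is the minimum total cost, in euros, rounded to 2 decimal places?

€14.92

Treat it as an LP. Let x1 = kg of carbon black, x2 = kg of iron-oxide red, x3 = kg of zinc oxide, x4 = kg of phthalo blue, x5 = kg of chrome yellow, x6 = kg of phthalo green.
Minimize 1.8x1 + 1.69x2 + 2.17x3 + 12.34x4 + 3.15x5 + 14.78x6 s.t.:
  279x1 + 160x2 + 88x3 + 65x4 + 154x5 + 62x6 ≥ 697   (hiding power)
  239x4 + 150x6 ≥ 209   (blue component)
  x1, x2, x3, x4, x5, x6 ≥ 0.
The optimal basis is {carbon black, phthalo blue}; iron-oxide red, zinc oxide, chrome yellow, phthalo green drop out. The hiding power and blue component requirements are met with equality.
So carbon black = 2.294 kg, phthalo blue = 0.8745 kg.
Objective = 1.8·2.294 + 12.34·0.8745 = 14.9205.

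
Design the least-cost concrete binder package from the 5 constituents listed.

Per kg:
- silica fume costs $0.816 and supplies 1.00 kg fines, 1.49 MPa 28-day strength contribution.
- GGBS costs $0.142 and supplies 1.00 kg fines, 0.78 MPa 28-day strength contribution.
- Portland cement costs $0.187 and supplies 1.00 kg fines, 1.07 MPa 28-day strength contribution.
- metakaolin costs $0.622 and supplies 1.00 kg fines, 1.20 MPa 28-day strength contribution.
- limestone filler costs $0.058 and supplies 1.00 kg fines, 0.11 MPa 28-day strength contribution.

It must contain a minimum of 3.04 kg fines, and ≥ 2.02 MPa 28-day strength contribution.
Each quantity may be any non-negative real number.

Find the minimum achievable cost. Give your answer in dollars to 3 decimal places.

Let x1 = kg of silica fume, x2 = kg of GGBS, x3 = kg of Portland cement, x4 = kg of metakaolin, x5 = kg of limestone filler.
Minimize 0.816x1 + 0.142x2 + 0.187x3 + 0.622x4 + 0.058x5 subject to:
  1x1 + 1x2 + 1x3 + 1x4 + 1x5 ≥ 3.04   (fines)
  1.49x1 + 0.78x2 + 1.07x3 + 1.2x4 + 0.11x5 ≥ 2.02   (28-day strength contribution)
  x1, x2, x3, x4, x5 ≥ 0.
The optimal basis is {GGBS, limestone filler}; silica fume, Portland cement, metakaolin drop out. There the fines and 28-day strength contribution constraints are tight.
Solving gives x2 = 2.516, x5 = 0.5242.
Total cost: 0.142·2.516 + 0.058·0.5242 = 0.38768.

$0.388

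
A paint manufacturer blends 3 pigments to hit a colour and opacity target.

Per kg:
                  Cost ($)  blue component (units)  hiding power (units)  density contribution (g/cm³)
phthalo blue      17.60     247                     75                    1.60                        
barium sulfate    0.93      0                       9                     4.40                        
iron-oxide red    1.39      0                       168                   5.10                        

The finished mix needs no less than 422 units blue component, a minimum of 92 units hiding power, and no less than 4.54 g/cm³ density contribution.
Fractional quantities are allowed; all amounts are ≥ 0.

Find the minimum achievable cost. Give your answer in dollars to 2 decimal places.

$30.45

Set it up as a linear program. Let x1 = kg of phthalo blue, x2 = kg of barium sulfate, x3 = kg of iron-oxide red.
min 17.6x1 + 0.93x2 + 1.39x3 subject to:
  247x1 ≥ 422   (blue component)
  75x1 + 9x2 + 168x3 ≥ 92   (hiding power)
  1.6x1 + 4.4x2 + 5.1x3 ≥ 4.54   (density contribution)
  x1, x2, x3 ≥ 0.
The optimal basis is {phthalo blue, barium sulfate}; iron-oxide red drops out. The blue component and density contribution requirements are met with equality.
Solving gives x1 = 1.7085, x2 = 0.41054.
Total cost: 17.6·1.7085 + 0.93·0.41054 = 30.4514.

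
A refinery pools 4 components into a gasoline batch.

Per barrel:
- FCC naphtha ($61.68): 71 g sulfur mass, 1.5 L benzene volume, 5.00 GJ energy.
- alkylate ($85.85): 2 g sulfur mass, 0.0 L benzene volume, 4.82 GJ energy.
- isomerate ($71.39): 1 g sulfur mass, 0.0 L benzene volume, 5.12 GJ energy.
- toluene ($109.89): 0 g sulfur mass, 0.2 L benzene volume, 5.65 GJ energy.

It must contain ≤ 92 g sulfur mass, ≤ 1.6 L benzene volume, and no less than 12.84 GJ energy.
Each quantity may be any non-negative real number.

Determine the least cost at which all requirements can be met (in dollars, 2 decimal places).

Set it up as a linear program. Let x1 = barrels of FCC naphtha, x2 = barrels of alkylate, x3 = barrels of isomerate, x4 = barrels of toluene.
min 61.68x1 + 85.85x2 + 71.39x3 + 109.89x4 subject to:
  71x1 + 2x2 + 1x3 ≤ 92   (sulfur mass)
  1.5x1 + 0.2x4 ≤ 1.6   (benzene volume)
  5x1 + 4.82x2 + 5.12x3 + 5.65x4 ≥ 12.84   (energy)
  x1, x2, x3, x4 ≥ 0.
The optimal basis is {FCC naphtha, isomerate}; alkylate, toluene drop out. Binding constraints: benzene volume and energy.
Solving gives x1 = 1.0667, x3 = 1.4661.
Objective = 61.68·1.0667 + 71.39·1.4661 = 170.4589.

$170.46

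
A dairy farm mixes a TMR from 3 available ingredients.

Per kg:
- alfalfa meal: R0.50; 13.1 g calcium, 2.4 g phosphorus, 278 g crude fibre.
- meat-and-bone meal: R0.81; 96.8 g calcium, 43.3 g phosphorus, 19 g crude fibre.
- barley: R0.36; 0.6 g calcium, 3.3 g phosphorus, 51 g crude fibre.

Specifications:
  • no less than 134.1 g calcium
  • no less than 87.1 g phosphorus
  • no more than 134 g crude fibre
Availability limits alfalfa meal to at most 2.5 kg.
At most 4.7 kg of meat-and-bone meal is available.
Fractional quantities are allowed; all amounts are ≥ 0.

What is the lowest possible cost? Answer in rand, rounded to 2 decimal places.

Let x1 = kg of alfalfa meal, x2 = kg of meat-and-bone meal, x3 = kg of barley.
min 0.5x1 + 0.81x2 + 0.36x3 subject to:
  13.1x1 + 96.8x2 + 0.6x3 ≥ 134.1   (calcium)
  2.4x1 + 43.3x2 + 3.3x3 ≥ 87.1   (phosphorus)
  278x1 + 19x2 + 51x3 ≤ 134   (crude fibre)
  x1 ≤ 2.5
  x2 ≤ 4.7
  x1, x2, x3 ≥ 0.
The cheapest feasible vertex uses only meat-and-bone meal; alfalfa meal, barley are not used. The phosphorus requirement is met with equality.
That vertex is x2 = 2.012.
Hence cost = 0.81·2.012 = R1.6297.

R1.63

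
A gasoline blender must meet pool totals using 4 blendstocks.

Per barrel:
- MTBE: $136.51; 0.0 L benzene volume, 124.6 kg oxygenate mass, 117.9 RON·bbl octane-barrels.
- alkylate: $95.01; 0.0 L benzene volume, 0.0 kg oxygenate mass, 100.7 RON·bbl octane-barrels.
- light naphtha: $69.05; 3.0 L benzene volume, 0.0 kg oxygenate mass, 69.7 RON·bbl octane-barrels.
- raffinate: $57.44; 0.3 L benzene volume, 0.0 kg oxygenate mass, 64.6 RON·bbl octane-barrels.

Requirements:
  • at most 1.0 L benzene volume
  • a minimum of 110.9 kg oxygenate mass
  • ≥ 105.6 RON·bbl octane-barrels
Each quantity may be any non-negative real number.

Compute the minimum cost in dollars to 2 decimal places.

Set it up as a linear program. Let x1 = barrels of MTBE, x2 = barrels of alkylate, x3 = barrels of light naphtha, x4 = barrels of raffinate.
Minimise 136.51x1 + 95.01x2 + 69.05x3 + 57.44x4 with:
  3x3 + 0.3x4 ≤ 1   (benzene volume)
  124.6x1 ≥ 110.9   (oxygenate mass)
  117.9x1 + 100.7x2 + 69.7x3 + 64.6x4 ≥ 105.6   (octane-barrels)
  x1, x2, x3, x4 ≥ 0.
At the optimum only MTBE, raffinate are positive (alkylate, light naphtha = 0). The oxygenate mass and octane-barrels requirements are met with equality.
That vertex is x1 = 0.89005, x4 = 0.010268.
Objective = 136.51·0.89005 + 57.44·0.010268 = 122.0905.

$122.09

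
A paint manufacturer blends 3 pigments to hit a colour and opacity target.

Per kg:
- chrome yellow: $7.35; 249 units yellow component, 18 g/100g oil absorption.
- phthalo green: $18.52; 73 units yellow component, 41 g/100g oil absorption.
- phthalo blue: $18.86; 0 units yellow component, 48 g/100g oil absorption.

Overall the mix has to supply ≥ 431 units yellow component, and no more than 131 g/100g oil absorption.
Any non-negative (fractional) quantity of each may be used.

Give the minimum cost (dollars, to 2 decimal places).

$12.72

This is a linear program. Let x1 = kg of chrome yellow, x2 = kg of phthalo green, x3 = kg of phthalo blue.
Minimize 7.35x1 + 18.52x2 + 18.86x3 subject to:
  249x1 + 73x2 ≥ 431   (yellow component)
  18x1 + 41x2 + 48x3 ≤ 131   (oil absorption)
  x1, x2, x3 ≥ 0.
At the optimum only chrome yellow is positive (phthalo green, phthalo blue = 0). The yellow component requirement is met with equality.
Solving gives x1 = 1.731.
Hence cost = 7.35·1.731 = $12.7229.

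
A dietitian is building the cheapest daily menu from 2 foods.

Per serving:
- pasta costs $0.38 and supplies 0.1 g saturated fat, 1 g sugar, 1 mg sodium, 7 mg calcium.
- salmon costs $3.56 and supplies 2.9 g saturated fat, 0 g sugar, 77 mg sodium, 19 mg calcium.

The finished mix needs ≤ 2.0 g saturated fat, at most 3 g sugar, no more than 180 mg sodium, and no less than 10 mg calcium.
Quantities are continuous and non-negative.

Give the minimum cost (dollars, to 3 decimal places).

$0.543

This is a linear program. Let x1 = servings of pasta, x2 = servings of salmon.
Minimise 0.38x1 + 3.56x2 subject to:
  0.1x1 + 2.9x2 ≤ 2   (saturated fat)
  1x1 ≤ 3   (sugar)
  1x1 + 77x2 ≤ 180   (sodium)
  7x1 + 19x2 ≥ 10   (calcium)
  x1, x2 ≥ 0.
The minimum-cost mix takes nothing from salmon — only pasta. Binding constraint: calcium.
That vertex is x1 = 1.429.
Hence cost = 0.38·1.429 = $0.54302.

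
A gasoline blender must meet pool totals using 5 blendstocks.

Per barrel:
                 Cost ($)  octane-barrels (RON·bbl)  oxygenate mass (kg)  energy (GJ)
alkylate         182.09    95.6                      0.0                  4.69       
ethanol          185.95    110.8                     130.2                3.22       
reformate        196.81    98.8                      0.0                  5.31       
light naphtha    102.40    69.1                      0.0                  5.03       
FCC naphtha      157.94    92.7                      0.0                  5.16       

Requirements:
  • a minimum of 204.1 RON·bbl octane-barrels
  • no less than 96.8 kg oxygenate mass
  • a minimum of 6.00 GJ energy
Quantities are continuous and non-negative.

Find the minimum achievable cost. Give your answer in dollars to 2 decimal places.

$318.63

This is a linear program. Let x1 = barrels of alkylate, x2 = barrels of ethanol, x3 = barrels of reformate, x4 = barrels of light naphtha, x5 = barrels of FCC naphtha.
Minimize 182.09x1 + 185.95x2 + 196.81x3 + 102.4x4 + 157.94x5 with:
  95.6x1 + 110.8x2 + 98.8x3 + 69.1x4 + 92.7x5 ≥ 204.1   (octane-barrels)
  130.2x2 ≥ 96.8   (oxygenate mass)
  4.69x1 + 3.22x2 + 5.31x3 + 5.03x4 + 5.16x5 ≥ 6   (energy)
  x1, x2, x3, x4, x5 ≥ 0.
The optimal basis is {ethanol, light naphtha}; alkylate, reformate, FCC naphtha drop out. Binding constraints: octane-barrels and oxygenate mass.
So ethanol = 0.743472 barrels, light naphtha = 1.76155 barrels.
Cost = 185.95·0.743472 + 102.4·1.76155 = 318.6313.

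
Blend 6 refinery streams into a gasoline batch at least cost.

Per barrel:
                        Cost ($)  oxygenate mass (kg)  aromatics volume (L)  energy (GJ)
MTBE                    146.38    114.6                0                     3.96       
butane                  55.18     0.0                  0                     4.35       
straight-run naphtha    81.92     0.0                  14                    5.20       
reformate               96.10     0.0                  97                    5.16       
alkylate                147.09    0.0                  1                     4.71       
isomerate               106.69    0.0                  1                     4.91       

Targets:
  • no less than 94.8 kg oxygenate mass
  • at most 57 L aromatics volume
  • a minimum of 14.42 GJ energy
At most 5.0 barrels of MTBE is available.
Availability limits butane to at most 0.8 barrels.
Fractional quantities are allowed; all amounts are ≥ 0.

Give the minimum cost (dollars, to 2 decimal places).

Let x1 = barrels of MTBE, x2 = barrels of butane, x3 = barrels of straight-run naphtha, x4 = barrels of reformate, x5 = barrels of alkylate, x6 = barrels of isomerate.
Minimize 146.38x1 + 55.18x2 + 81.92x3 + 96.1x4 + 147.09x5 + 106.69x6 subject to:
  114.6x1 ≥ 94.8   (oxygenate mass)
  14x3 + 97x4 + 1x5 + 1x6 ≤ 57   (aromatics volume)
  3.96x1 + 4.35x2 + 5.2x3 + 5.16x4 + 4.71x5 + 4.91x6 ≥ 14.42   (energy)
  x1 ≤ 5
  x2 ≤ 0.8
  x1, x2, x3, x4, x5, x6 ≥ 0.
The minimum-cost mix takes nothing from reformate, alkylate, isomerate — only MTBE, butane, straight-run naphtha. Binding constraints: oxygenate mass, energy, the butane cap.
Optimal quantities: MTBE = 0.827225 barrels, butane = 0.8 barrels, straight-run naphtha = 1.47388 barrels.
Objective = 146.38·0.827225 + 55.18·0.8 + 81.92·1.47388 = 285.9734.

$285.97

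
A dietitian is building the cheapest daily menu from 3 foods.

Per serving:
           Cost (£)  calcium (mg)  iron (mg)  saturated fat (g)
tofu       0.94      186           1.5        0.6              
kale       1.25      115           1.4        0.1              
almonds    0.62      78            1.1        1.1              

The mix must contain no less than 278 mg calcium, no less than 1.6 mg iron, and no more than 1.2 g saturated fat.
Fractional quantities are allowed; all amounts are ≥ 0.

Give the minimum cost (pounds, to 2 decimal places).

Let x1 = servings of tofu, x2 = servings of kale, x3 = servings of almonds.
Minimize 0.94x1 + 1.25x2 + 0.62x3 s.t.:
  186x1 + 115x2 + 78x3 ≥ 278   (calcium)
  1.5x1 + 1.4x2 + 1.1x3 ≥ 1.6   (iron)
  0.6x1 + 0.1x2 + 1.1x3 ≤ 1.2   (saturated fat)
  x1, x2, x3 ≥ 0.
The cheapest feasible vertex uses only tofu; kale, almonds are not used. Binding constraint: calcium.
So tofu = 1.4946 servings.
Objective = 0.94·1.4946 = 1.4049.

£1.40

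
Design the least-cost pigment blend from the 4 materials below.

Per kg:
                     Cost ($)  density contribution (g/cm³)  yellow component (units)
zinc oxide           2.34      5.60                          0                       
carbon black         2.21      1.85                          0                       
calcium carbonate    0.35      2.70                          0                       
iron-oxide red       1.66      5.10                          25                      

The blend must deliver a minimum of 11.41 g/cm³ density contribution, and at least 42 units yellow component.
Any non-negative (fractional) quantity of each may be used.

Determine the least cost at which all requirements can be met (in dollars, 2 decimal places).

Set it up as a linear program. Let x1 = kg of zinc oxide, x2 = kg of carbon black, x3 = kg of calcium carbonate, x4 = kg of iron-oxide red.
Minimise 2.34x1 + 2.21x2 + 0.35x3 + 1.66x4 subject to:
  5.6x1 + 1.85x2 + 2.7x3 + 5.1x4 ≥ 11.41   (density contribution)
  25x4 ≥ 42   (yellow component)
  x1, x2, x3, x4 ≥ 0.
At the optimum only calcium carbonate, iron-oxide red are positive (zinc oxide, carbon black = 0). Binding constraints: density contribution and yellow component.
Optimal quantities: calcium carbonate = 1.053 kg, iron-oxide red = 1.68 kg.
Total cost: 0.35·1.053 + 1.66·1.68 = 3.1574.

$3.16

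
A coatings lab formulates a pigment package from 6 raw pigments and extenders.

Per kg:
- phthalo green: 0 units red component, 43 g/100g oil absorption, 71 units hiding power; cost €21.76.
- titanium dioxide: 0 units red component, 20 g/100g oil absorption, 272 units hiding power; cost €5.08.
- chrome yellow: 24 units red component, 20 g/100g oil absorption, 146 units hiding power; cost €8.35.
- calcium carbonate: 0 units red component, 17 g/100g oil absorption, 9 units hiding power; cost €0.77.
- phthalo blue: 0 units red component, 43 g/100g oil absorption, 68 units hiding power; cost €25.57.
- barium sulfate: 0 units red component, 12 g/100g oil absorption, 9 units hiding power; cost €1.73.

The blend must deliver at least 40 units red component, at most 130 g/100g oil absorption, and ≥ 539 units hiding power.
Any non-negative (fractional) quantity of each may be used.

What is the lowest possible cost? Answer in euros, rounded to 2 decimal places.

€19.44

Treat it as an LP. Let x1 = kg of phthalo green, x2 = kg of titanium dioxide, x3 = kg of chrome yellow, x4 = kg of calcium carbonate, x5 = kg of phthalo blue, x6 = kg of barium sulfate.
Minimize 21.76x1 + 5.08x2 + 8.35x3 + 0.77x4 + 25.57x5 + 1.73x6 s.t.:
  24x3 ≥ 40   (red component)
  43x1 + 20x2 + 20x3 + 17x4 + 43x5 + 12x6 ≤ 130   (oil absorption)
  71x1 + 272x2 + 146x3 + 9x4 + 68x5 + 9x6 ≥ 539   (hiding power)
  x1, x2, x3, x4, x5, x6 ≥ 0.
The minimum-cost mix takes nothing from phthalo green, calcium carbonate, phthalo blue, barium sulfate — only titanium dioxide, chrome yellow. Binding constraints: red component and hiding power.
So titanium dioxide = 1.087 kg, chrome yellow = 1.667 kg.
Cost = 5.08·1.087 + 8.35·1.667 = 19.4414.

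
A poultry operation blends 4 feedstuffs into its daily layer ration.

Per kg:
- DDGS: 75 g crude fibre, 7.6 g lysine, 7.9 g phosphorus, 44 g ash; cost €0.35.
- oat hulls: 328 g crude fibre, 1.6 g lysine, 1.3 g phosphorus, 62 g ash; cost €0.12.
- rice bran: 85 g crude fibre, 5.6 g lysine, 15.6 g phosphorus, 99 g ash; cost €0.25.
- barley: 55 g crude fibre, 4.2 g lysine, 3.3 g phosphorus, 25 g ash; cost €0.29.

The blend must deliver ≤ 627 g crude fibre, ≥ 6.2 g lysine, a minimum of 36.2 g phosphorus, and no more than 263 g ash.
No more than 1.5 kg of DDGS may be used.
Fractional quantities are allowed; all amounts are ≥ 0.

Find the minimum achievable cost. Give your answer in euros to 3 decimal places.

This is a linear program. Let x1 = kg of DDGS, x2 = kg of oat hulls, x3 = kg of rice bran, x4 = kg of barley.
Minimise 0.35x1 + 0.12x2 + 0.25x3 + 0.29x4 with:
  75x1 + 328x2 + 85x3 + 55x4 ≤ 627   (crude fibre)
  7.6x1 + 1.6x2 + 5.6x3 + 4.2x4 ≥ 6.2   (lysine)
  7.9x1 + 1.3x2 + 15.6x3 + 3.3x4 ≥ 36.2   (phosphorus)
  44x1 + 62x2 + 99x3 + 25x4 ≤ 263   (ash)
  x1 ≤ 1.5
  x1, x2, x3, x4 ≥ 0.
The cheapest feasible vertex uses only rice bran; DDGS, oat hulls, barley are not used. Binding constraint: phosphorus.
So rice bran = 2.321 kg.
Objective = 0.25·2.321 = 0.58025.

€0.580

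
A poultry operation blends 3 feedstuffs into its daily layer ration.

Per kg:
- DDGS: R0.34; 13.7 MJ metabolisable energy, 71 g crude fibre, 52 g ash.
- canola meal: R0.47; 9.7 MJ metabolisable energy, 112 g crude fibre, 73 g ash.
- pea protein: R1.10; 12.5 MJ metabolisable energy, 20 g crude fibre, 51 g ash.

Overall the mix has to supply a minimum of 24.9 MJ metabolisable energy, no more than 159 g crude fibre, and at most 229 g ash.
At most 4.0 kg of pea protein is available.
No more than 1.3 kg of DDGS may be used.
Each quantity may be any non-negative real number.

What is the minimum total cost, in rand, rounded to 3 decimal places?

Let x1 = kg of DDGS, x2 = kg of canola meal, x3 = kg of pea protein.
Minimize 0.34x1 + 0.47x2 + 1.1x3 s.t.:
  13.7x1 + 9.7x2 + 12.5x3 ≥ 24.9   (metabolisable energy)
  71x1 + 112x2 + 20x3 ≤ 159   (crude fibre)
  52x1 + 73x2 + 51x3 ≤ 229   (ash)
  x3 ≤ 4
  x1 ≤ 1.3
  x1, x2, x3 ≥ 0.
All 3 inputs are positive at the optimum. There the metabolisable energy, crude fibre, the DDGS cap constraints are tight.
So DDGS = 1.3 kg, canola meal = 0.5738 kg, pea protein = 0.122 kg.
Cost = 0.34·1.3 + 0.47·0.5738 + 1.1·0.122 = 0.84589.

R0.846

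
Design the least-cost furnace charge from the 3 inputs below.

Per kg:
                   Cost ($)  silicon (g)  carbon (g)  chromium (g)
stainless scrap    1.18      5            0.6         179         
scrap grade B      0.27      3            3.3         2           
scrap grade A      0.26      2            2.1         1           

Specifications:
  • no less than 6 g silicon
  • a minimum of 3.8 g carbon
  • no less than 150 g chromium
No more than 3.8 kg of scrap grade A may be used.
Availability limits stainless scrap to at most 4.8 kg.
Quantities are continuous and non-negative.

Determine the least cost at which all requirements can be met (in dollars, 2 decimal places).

Treat it as an LP. Let x1 = kg of stainless scrap, x2 = kg of scrap grade B, x3 = kg of scrap grade A.
Minimise 1.18x1 + 0.27x2 + 0.26x3 s.t.:
  5x1 + 3x2 + 2x3 ≥ 6   (silicon)
  0.6x1 + 3.3x2 + 2.1x3 ≥ 3.8   (carbon)
  179x1 + 2x2 + 1x3 ≥ 150   (chromium)
  x3 ≤ 3.8
  x1 ≤ 4.8
  x1, x2, x3 ≥ 0.
The optimal basis is {stainless scrap, scrap grade B}; scrap grade A drops out. Binding constraints: carbon and chromium.
Optimal quantities: stainless scrap = 0.8268 kg, scrap grade B = 1.001 kg.
Objective = 1.18·0.8268 + 0.27·1.001 = 1.2459.

$1.25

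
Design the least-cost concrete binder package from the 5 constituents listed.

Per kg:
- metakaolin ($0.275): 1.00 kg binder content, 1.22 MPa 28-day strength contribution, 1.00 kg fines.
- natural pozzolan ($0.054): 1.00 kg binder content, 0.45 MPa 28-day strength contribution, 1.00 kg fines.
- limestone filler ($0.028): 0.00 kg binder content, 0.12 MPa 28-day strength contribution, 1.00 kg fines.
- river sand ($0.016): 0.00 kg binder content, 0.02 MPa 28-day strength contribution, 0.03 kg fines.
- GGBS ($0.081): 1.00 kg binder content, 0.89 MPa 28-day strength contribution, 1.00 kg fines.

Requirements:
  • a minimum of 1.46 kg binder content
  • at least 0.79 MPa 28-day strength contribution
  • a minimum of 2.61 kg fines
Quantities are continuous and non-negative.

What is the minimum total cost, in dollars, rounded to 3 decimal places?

Treat it as an LP. Let x1 = kg of metakaolin, x2 = kg of natural pozzolan, x3 = kg of limestone filler, x4 = kg of river sand, x5 = kg of GGBS.
Minimize 0.275x1 + 0.054x2 + 0.028x3 + 0.016x4 + 0.081x5 subject to:
  1x1 + 1x2 + 1x5 ≥ 1.46   (binder content)
  1.22x1 + 0.45x2 + 0.12x3 + 0.02x4 + 0.89x5 ≥ 0.79   (28-day strength contribution)
  1x1 + 1x2 + 1x3 + 0.03x4 + 1x5 ≥ 2.61   (fines)
  x1, x2, x3, x4, x5 ≥ 0.
The optimal basis is {natural pozzolan, limestone filler}; metakaolin, river sand, GGBS drop out. Binding constraints: binder content and fines.
That vertex is x2 = 1.46, x3 = 1.15.
Hence cost = 0.054·1.46 + 0.028·1.15 = $0.11104.

$0.111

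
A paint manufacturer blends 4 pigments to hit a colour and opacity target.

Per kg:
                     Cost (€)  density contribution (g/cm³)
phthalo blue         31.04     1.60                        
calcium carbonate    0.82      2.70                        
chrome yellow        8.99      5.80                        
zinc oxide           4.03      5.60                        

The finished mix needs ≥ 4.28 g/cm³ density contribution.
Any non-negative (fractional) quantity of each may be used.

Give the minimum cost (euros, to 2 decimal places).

€1.30

Let x1 = kg of phthalo blue, x2 = kg of calcium carbonate, x3 = kg of chrome yellow, x4 = kg of zinc oxide.
min 31.04x1 + 0.82x2 + 8.99x3 + 4.03x4 subject to:
  1.6x1 + 2.7x2 + 5.8x3 + 5.6x4 ≥ 4.28   (density contribution)
  x1, x2, x3, x4 ≥ 0.
The cheapest feasible vertex uses only calcium carbonate; phthalo blue, chrome yellow, zinc oxide are not used. The density contribution requirement is met with equality.
Optimal quantities: calcium carbonate = 1.585 kg.
Cost = 0.82·1.585 = 1.2997.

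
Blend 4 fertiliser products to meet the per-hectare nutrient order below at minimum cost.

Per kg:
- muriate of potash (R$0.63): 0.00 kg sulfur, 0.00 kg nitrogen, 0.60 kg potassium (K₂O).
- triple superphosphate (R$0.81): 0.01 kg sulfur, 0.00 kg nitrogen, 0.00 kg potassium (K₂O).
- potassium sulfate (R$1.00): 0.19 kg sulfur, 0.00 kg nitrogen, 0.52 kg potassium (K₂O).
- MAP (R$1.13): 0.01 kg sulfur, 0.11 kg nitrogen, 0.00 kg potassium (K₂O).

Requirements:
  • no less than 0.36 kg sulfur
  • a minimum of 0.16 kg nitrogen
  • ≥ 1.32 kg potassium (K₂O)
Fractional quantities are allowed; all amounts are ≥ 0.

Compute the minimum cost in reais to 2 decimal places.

R$3.86

This is a linear program. Let x1 = kg of muriate of potash, x2 = kg of triple superphosphate, x3 = kg of potassium sulfate, x4 = kg of MAP.
Minimize 0.63x1 + 0.81x2 + 1x3 + 1.13x4 subject to:
  0.01x2 + 0.19x3 + 0.01x4 ≥ 0.36   (sulfur)
  0.11x4 ≥ 0.16   (nitrogen)
  0.6x1 + 0.52x3 ≥ 1.32   (potassium (K₂O))
  x1, x2, x3, x4 ≥ 0.
The optimal basis is {muriate of potash, potassium sulfate, MAP}; triple superphosphate drops out. The sulfur, nitrogen, potassium (K₂O) requirements are met with equality.
Solving gives x1 = 0.6242, x3 = 1.818, x4 = 1.455.
Objective = 0.63·0.6242 + 1·1.818 + 1.13·1.455 = 3.8554.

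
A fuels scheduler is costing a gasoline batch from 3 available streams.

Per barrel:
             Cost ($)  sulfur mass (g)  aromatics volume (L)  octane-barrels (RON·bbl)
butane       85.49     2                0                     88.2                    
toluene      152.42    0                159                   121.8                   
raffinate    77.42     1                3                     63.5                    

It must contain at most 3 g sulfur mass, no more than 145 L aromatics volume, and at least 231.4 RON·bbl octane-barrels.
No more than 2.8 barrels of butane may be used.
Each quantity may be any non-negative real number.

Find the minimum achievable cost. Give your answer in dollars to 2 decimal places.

$252.25

Let x1 = barrels of butane, x2 = barrels of toluene, x3 = barrels of raffinate.
Minimise 85.49x1 + 152.42x2 + 77.42x3 subject to:
  2x1 + 1x3 ≤ 3   (sulfur mass)
  159x2 + 3x3 ≤ 145   (aromatics volume)
  88.2x1 + 121.8x2 + 63.5x3 ≥ 231.4   (octane-barrels)
  x1 ≤ 2.8
  x1, x2, x3 ≥ 0.
The optimal basis is {butane, toluene}; raffinate drops out. There the sulfur mass and octane-barrels constraints are tight.
Optimal quantities: butane = 1.5 barrels, toluene = 0.81363 barrels.
Total cost: 85.49·1.5 + 152.42·0.81363 = 252.2485.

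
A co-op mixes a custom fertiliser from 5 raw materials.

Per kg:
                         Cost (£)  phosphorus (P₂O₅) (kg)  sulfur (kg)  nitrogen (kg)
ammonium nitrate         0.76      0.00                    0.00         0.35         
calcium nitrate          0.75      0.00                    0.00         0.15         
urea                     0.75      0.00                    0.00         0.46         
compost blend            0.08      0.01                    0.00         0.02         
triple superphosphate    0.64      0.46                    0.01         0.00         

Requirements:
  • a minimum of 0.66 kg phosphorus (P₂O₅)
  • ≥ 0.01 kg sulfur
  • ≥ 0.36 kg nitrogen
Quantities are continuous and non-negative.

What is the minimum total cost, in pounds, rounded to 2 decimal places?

£1.51

This is a linear program. Let x1 = kg of ammonium nitrate, x2 = kg of calcium nitrate, x3 = kg of urea, x4 = kg of compost blend, x5 = kg of triple superphosphate.
Minimize 0.76x1 + 0.75x2 + 0.75x3 + 0.08x4 + 0.64x5 s.t.:
  0.01x4 + 0.46x5 ≥ 0.66   (phosphorus (P₂O₅))
  0.01x5 ≥ 0.01   (sulfur)
  0.35x1 + 0.15x2 + 0.46x3 + 0.02x4 ≥ 0.36   (nitrogen)
  x1, x2, x3, x4, x5 ≥ 0.
The minimum-cost mix takes nothing from ammonium nitrate, calcium nitrate, compost blend — only urea, triple superphosphate. There the phosphorus (P₂O₅) and nitrogen constraints are tight.
That vertex is x3 = 0.7826, x5 = 1.435.
Objective = 0.75·0.7826 + 0.64·1.435 = 1.5054.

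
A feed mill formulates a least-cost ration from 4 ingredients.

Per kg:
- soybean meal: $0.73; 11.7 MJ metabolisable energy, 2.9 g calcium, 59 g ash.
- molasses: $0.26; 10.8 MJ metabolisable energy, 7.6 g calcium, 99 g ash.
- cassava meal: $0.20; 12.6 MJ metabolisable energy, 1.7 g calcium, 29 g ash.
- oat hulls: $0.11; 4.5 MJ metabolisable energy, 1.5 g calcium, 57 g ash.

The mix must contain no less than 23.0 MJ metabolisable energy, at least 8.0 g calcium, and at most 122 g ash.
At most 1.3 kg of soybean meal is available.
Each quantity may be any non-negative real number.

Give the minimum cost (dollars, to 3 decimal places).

This is a linear program. Let x1 = kg of soybean meal, x2 = kg of molasses, x3 = kg of cassava meal, x4 = kg of oat hulls.
Minimize 0.73x1 + 0.26x2 + 0.2x3 + 0.11x4 with:
  11.7x1 + 10.8x2 + 12.6x3 + 4.5x4 ≥ 23   (metabolisable energy)
  2.9x1 + 7.6x2 + 1.7x3 + 1.5x4 ≥ 8   (calcium)
  59x1 + 99x2 + 29x3 + 57x4 ≤ 122   (ash)
  x1 ≤ 1.3
  x1, x2, x3, x4 ≥ 0.
At the optimum only molasses, cassava meal are positive (soybean meal, oat hulls = 0). There the metabolisable energy and calcium constraints are tight.
So molasses = 0.7972 kg, cassava meal = 1.142 kg.
Cost = 0.26·0.7972 + 0.2·1.142 = 0.43567.

$0.436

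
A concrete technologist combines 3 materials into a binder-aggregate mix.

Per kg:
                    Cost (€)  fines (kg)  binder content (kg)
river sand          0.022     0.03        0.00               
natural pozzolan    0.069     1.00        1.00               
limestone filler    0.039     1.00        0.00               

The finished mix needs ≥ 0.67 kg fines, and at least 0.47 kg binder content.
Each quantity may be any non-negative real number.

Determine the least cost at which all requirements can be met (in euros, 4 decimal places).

Set it up as a linear program. Let x1 = kg of river sand, x2 = kg of natural pozzolan, x3 = kg of limestone filler.
Minimise 0.022x1 + 0.069x2 + 0.039x3 subject to:
  0.03x1 + 1x2 + 1x3 ≥ 0.67   (fines)
  1x2 ≥ 0.47   (binder content)
  x1, x2, x3 ≥ 0.
The minimum-cost mix takes nothing from river sand — only natural pozzolan, limestone filler. Binding constraints: fines and binder content.
Optimal quantities: natural pozzolan = 0.47 kg, limestone filler = 0.2 kg.
Hence cost = 0.069·0.47 + 0.039·0.2 = €0.040230.

€0.0402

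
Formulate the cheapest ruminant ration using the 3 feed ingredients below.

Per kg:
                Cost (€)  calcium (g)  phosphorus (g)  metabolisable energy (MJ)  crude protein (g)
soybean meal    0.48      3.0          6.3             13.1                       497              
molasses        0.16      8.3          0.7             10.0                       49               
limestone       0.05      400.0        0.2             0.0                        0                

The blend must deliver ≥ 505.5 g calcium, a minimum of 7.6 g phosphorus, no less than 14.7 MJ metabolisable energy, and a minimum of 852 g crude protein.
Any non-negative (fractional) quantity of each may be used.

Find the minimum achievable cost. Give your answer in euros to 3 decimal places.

This is a linear program. Let x1 = kg of soybean meal, x2 = kg of molasses, x3 = kg of limestone.
Minimize 0.48x1 + 0.16x2 + 0.05x3 subject to:
  3x1 + 8.3x2 + 400x3 ≥ 505.5   (calcium)
  6.3x1 + 0.7x2 + 0.2x3 ≥ 7.6   (phosphorus)
  13.1x1 + 10x2 ≥ 14.7   (metabolisable energy)
  497x1 + 49x2 ≥ 852   (crude protein)
  x1, x2, x3 ≥ 0.
At the optimum only soybean meal, limestone are positive (molasses = 0). There the calcium and crude protein constraints are tight.
That vertex is x1 = 1.714, x3 = 1.251.
Cost = 0.48·1.714 + 0.05·1.251 = 0.88527.

€0.885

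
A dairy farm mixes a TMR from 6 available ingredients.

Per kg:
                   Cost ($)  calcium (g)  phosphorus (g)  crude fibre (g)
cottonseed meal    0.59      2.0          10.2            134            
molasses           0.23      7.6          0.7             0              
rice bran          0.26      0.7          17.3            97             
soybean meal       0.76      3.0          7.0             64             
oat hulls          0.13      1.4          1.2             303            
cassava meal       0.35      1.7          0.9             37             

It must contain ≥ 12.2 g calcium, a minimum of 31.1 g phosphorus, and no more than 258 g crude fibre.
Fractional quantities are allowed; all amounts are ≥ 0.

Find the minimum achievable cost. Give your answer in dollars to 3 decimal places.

$0.785

This is a linear program. Let x1 = kg of cottonseed meal, x2 = kg of molasses, x3 = kg of rice bran, x4 = kg of soybean meal, x5 = kg of oat hulls, x6 = kg of cassava meal.
min 0.59x1 + 0.23x2 + 0.26x3 + 0.76x4 + 0.13x5 + 0.35x6 s.t.:
  2x1 + 7.6x2 + 0.7x3 + 3x4 + 1.4x5 + 1.7x6 ≥ 12.2   (calcium)
  10.2x1 + 0.7x2 + 17.3x3 + 7x4 + 1.2x5 + 0.9x6 ≥ 31.1   (phosphorus)
  134x1 + 97x3 + 64x4 + 303x5 + 37x6 ≤ 258   (crude fibre)
  x1, x2, x3, x4, x5, x6 ≥ 0.
The minimum-cost mix takes nothing from cottonseed meal, soybean meal, oat hulls, cassava meal — only molasses, rice bran. Binding constraints: calcium and phosphorus.
That vertex is x2 = 1.4451, x3 = 1.7392.
Cost = 0.23·1.4451 + 0.26·1.7392 = 0.78457.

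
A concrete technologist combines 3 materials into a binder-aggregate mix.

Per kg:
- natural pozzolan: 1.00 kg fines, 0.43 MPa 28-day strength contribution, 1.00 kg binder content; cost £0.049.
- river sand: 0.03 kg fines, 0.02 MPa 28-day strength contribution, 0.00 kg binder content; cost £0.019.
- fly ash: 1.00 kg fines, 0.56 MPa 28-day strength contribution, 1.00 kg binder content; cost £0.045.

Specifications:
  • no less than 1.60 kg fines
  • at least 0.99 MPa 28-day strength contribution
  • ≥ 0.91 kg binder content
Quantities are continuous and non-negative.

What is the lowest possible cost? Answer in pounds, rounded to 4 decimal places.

£0.0796

Let x1 = kg of natural pozzolan, x2 = kg of river sand, x3 = kg of fly ash.
min 0.049x1 + 0.019x2 + 0.045x3 with:
  1x1 + 0.03x2 + 1x3 ≥ 1.6   (fines)
  0.43x1 + 0.02x2 + 0.56x3 ≥ 0.99   (28-day strength contribution)
  1x1 + 1x3 ≥ 0.91   (binder content)
  x1, x2, x3 ≥ 0.
The minimum-cost mix takes nothing from natural pozzolan, river sand — only fly ash. Binding constraint: 28-day strength contribution.
So fly ash = 1.768 kg.
Hence cost = 0.045·1.768 = £0.079560.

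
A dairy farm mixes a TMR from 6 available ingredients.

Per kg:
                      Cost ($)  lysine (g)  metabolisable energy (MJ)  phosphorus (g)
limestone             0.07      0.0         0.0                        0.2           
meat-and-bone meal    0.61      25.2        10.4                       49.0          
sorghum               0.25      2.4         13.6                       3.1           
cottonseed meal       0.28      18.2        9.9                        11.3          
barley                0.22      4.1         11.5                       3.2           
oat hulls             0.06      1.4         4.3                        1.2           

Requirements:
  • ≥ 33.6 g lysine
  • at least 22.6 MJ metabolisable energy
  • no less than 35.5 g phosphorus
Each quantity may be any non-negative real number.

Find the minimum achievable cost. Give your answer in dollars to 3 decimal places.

$0.673

Treat it as an LP. Let x1 = kg of limestone, x2 = kg of meat-and-bone meal, x3 = kg of sorghum, x4 = kg of cottonseed meal, x5 = kg of barley, x6 = kg of oat hulls.
Minimise 0.07x1 + 0.61x2 + 0.25x3 + 0.28x4 + 0.22x5 + 0.06x6 s.t.:
  25.2x2 + 2.4x3 + 18.2x4 + 4.1x5 + 1.4x6 ≥ 33.6   (lysine)
  10.4x2 + 13.6x3 + 9.9x4 + 11.5x5 + 4.3x6 ≥ 22.6   (metabolisable energy)
  0.2x1 + 49x2 + 3.1x3 + 11.3x4 + 3.2x5 + 1.2x6 ≥ 35.5   (phosphorus)
  x1, x2, x3, x4, x5, x6 ≥ 0.
The optimal basis is {meat-and-bone meal, cottonseed meal, oat hulls}; limestone, sorghum, barley drop out. The lysine, metabolisable energy, phosphorus requirements are met with equality.
Solving gives x2 = 0.4228, x4 = 1.136, x6 = 1.617.
Hence cost = 0.61·0.4228 + 0.28·1.136 + 0.06·1.617 = $0.67301.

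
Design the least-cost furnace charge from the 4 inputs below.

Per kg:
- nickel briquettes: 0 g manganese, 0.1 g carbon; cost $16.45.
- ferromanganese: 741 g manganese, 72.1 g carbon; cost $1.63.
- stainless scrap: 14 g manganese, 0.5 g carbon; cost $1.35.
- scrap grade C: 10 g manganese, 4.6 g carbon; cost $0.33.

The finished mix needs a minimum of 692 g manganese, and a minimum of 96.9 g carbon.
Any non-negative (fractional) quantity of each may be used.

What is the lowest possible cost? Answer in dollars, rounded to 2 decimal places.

$2.19

This is a linear program. Let x1 = kg of nickel briquettes, x2 = kg of ferromanganese, x3 = kg of stainless scrap, x4 = kg of scrap grade C.
min 16.45x1 + 1.63x2 + 1.35x3 + 0.33x4 s.t.:
  741x2 + 14x3 + 10x4 ≥ 692   (manganese)
  0.1x1 + 72.1x2 + 0.5x3 + 4.6x4 ≥ 96.9   (carbon)
  x1, x2, x3, x4 ≥ 0.
The cheapest feasible vertex uses only ferromanganese; nickel briquettes, stainless scrap, scrap grade C are not used. There the carbon constraint is tight.
Optimal quantities: ferromanganese = 1.344 kg.
Total cost: 1.63·1.344 = 2.1907.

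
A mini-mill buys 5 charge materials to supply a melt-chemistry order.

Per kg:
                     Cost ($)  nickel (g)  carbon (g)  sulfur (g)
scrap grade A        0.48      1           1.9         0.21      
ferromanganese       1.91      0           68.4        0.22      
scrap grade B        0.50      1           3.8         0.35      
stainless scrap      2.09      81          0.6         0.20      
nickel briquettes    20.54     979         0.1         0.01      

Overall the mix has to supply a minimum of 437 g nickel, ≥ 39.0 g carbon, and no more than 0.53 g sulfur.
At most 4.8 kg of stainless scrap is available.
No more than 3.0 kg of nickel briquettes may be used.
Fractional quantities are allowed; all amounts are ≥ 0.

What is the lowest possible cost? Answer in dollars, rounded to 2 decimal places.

$10.26

Let x1 = kg of scrap grade A, x2 = kg of ferromanganese, x3 = kg of scrap grade B, x4 = kg of stainless scrap, x5 = kg of nickel briquettes.
Minimise 0.48x1 + 1.91x2 + 0.5x3 + 2.09x4 + 20.54x5 with:
  1x1 + 1x3 + 81x4 + 979x5 ≥ 437   (nickel)
  1.9x1 + 68.4x2 + 3.8x3 + 0.6x4 + 0.1x5 ≥ 39   (carbon)
  0.21x1 + 0.22x2 + 0.35x3 + 0.2x4 + 0.01x5 ≤ 0.53   (sulfur)
  x4 ≤ 4.8
  x5 ≤ 3
  x1, x2, x3, x4, x5 ≥ 0.
The minimum-cost mix takes nothing from scrap grade A, scrap grade B, stainless scrap — only ferromanganese, nickel briquettes. The nickel and carbon requirements are met with equality.
Solving gives x2 = 0.5695, x5 = 0.4464.
Total cost: 1.91·0.5695 + 20.54·0.4464 = 10.2568.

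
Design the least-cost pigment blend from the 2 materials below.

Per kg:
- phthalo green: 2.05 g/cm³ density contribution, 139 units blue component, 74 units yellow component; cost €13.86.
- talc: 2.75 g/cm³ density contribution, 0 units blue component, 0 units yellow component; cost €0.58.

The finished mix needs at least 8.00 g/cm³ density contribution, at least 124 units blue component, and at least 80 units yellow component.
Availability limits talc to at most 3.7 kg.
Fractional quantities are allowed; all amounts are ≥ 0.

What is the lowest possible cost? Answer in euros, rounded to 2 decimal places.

€16.20

Treat it as an LP. Let x1 = kg of phthalo green, x2 = kg of talc.
Minimise 13.86x1 + 0.58x2 with:
  2.05x1 + 2.75x2 ≥ 8   (density contribution)
  139x1 ≥ 124   (blue component)
  74x1 ≥ 80   (yellow component)
  x2 ≤ 3.7
  x1, x2 ≥ 0.
Both inputs are positive at the optimum. The density contribution and yellow component requirements are met with equality.
So phthalo green = 1.081 kg, talc = 2.103 kg.
Cost = 13.86·1.081 + 0.58·2.103 = 16.2024.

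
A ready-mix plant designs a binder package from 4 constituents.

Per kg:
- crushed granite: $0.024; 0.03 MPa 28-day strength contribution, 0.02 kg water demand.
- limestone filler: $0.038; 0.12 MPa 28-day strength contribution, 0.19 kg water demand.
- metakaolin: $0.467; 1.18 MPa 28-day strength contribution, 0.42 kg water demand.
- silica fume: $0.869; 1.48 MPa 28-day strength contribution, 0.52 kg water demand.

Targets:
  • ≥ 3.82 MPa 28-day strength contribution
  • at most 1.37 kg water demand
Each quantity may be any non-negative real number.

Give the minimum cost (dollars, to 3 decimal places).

Let x1 = kg of crushed granite, x2 = kg of limestone filler, x3 = kg of metakaolin, x4 = kg of silica fume.
Minimize 0.024x1 + 0.038x2 + 0.467x3 + 0.869x4 s.t.:
  0.03x1 + 0.12x2 + 1.18x3 + 1.48x4 ≥ 3.82   (28-day strength contribution)
  0.02x1 + 0.19x2 + 0.42x3 + 0.52x4 ≤ 1.37   (water demand)
  x1, x2, x3, x4 ≥ 0.
At the optimum only limestone filler, metakaolin are positive (crushed granite, silica fume = 0). The 28-day strength contribution and water demand requirements are met with equality.
So limestone filler = 0.0702 kg, metakaolin = 3.23 kg.
Hence cost = 0.038·0.0702 + 0.467·3.23 = $1.51108.

$1.511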